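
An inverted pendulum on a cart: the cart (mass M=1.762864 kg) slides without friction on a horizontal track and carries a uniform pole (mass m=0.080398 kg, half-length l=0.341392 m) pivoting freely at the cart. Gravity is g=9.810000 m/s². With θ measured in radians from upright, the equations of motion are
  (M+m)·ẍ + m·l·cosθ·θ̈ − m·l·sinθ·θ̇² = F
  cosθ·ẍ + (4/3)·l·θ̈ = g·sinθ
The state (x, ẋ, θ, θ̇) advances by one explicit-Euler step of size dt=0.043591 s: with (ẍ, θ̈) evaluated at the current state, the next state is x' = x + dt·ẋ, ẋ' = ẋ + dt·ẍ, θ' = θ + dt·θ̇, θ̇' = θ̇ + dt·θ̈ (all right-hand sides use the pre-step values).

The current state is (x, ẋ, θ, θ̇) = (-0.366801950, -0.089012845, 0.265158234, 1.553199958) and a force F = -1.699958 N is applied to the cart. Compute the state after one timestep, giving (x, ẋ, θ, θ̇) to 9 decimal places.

sinθ=0.262061975, cosθ=0.965051046
temp = (F + m·l·θ̇²·sinθ)/(M+m) = (-1.699958 + 0.017352312)/1.843262 = -0.912841304
θ̈ = (g·sinθ − cosθ·temp)/(l·(4/3 − m·cos²θ/(M+m))) = 7.821434716
ẍ = temp − m·l·θ̈·cosθ/(M+m) = -1.025236624
Euler: x'=-0.366801950+0.043591·-0.089012845=-0.370682109, ẋ'=-0.089012845+0.043591·-1.025236624=-0.133703935
       θ'=0.265158234+0.043591·1.553199958=0.332863773, θ̇'=1.553199958+0.043591·7.821434716=1.894144119

(-0.370682109, -0.133703935, 0.332863773, 1.894144119)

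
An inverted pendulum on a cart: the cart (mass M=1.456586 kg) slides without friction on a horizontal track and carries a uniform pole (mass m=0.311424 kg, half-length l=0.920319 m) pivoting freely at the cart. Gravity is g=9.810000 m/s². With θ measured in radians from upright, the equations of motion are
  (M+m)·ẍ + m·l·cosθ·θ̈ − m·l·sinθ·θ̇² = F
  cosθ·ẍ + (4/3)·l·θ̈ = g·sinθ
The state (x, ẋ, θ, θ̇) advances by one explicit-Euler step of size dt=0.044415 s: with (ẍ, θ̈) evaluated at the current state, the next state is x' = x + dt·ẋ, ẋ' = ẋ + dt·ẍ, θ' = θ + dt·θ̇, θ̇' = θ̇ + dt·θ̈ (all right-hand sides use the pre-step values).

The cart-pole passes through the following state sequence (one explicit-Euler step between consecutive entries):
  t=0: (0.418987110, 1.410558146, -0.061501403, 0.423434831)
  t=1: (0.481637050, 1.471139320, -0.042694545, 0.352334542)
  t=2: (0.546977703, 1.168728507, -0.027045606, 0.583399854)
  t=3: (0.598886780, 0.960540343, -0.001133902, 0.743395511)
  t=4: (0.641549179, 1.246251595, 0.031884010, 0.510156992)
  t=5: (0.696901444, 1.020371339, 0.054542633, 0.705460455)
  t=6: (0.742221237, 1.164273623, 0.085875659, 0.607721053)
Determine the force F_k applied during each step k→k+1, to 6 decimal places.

F_0 = 1.956747 N
F_1 = -10.546724 N
F_2 = -7.252552 N
F_3 = 9.868288 N
F_4 = -7.734252 N
F_5 = 5.090711 N

step 0→1:
  ẍ = (ẋ'−ẋ)/dt = (1.471139320−1.410558146)/0.044415 = 1.363980
  θ̈ = (θ̇'−θ̇)/dt = (0.352334542−0.423434831)/0.044415 = -1.600817
  sinθ=-0.061463, cosθ=0.998109
  F = (M+m)·ẍ + m·l·cosθ·θ̈ − m·l·sinθ·θ̇² = 2.411530 + -0.457942 − -0.003158 = 1.956747
step 1→2:
  ẍ = (ẋ'−ẋ)/dt = (1.168728507−1.471139320)/0.044415 = -6.808754
  θ̈ = (θ̇'−θ̇)/dt = (0.583399854−0.352334542)/0.044415 = 5.202416
  sinθ=-0.042682, cosθ=0.999089
  F = (M+m)·ẍ + m·l·cosθ·θ̈ − m·l·sinθ·θ̇² = -12.037945 + 1.489703 − -0.001519 = -10.546724
step 2→3:
  ẍ = (ẋ'−ẋ)/dt = (0.960540343−1.168728507)/0.044415 = -4.687339
  θ̈ = (θ̇'−θ̇)/dt = (0.743395511−0.583399854)/0.044415 = 3.602289
  sinθ=-0.027042, cosθ=0.999634
  F = (M+m)·ẍ + m·l·cosθ·θ̈ − m·l·sinθ·θ̇² = -8.287262 + 1.032072 − -0.002638 = -7.252552
step 3→4:
  ẍ = (ẋ'−ẋ)/dt = (1.246251595−0.960540343)/0.044415 = 6.432765
  θ̈ = (θ̇'−θ̇)/dt = (0.510156992−0.743395511)/0.044415 = -5.251346
  sinθ=-0.001134, cosθ=0.999999
  F = (M+m)·ẍ + m·l·cosθ·θ̈ − m·l·sinθ·θ̇² = 11.373193 + -1.505084 − -0.000180 = 9.868288
step 4→5:
  ẍ = (ẋ'−ẋ)/dt = (1.020371339−1.246251595)/0.044415 = -5.085675
  θ̈ = (θ̇'−θ̇)/dt = (0.705460455−0.510156992)/0.044415 = 4.397241
  sinθ=0.031879, cosθ=0.999492
  F = (M+m)·ẍ + m·l·cosθ·θ̈ − m·l·sinθ·θ̇² = -8.991524 + 1.259650 − 0.002378 = -7.734252
step 5→6:
  ẍ = (ẋ'−ẋ)/dt = (1.164273623−1.020371339)/0.044415 = 3.239948
  θ̈ = (θ̇'−θ̇)/dt = (0.607721053−0.705460455)/0.044415 = -2.200594
  sinθ=0.054516, cosθ=0.998513
  F = (M+m)·ẍ + m·l·cosθ·θ̈ − m·l·sinθ·θ̇² = 5.728260 + -0.629773 − 0.007776 = 5.090711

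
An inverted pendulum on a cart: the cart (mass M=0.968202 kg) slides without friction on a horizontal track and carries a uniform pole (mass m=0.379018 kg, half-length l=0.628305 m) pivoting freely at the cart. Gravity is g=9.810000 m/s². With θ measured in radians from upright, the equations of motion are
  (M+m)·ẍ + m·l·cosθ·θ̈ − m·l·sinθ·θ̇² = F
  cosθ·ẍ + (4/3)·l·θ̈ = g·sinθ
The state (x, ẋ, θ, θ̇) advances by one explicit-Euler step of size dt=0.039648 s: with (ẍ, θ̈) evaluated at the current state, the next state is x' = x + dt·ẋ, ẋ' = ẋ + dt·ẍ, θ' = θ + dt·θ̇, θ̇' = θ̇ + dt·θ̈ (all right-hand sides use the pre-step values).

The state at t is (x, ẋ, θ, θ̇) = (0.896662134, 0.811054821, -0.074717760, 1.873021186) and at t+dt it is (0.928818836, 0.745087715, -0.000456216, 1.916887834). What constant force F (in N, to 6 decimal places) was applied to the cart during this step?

ẍ = (ẋ'−ẋ)/dt = (0.745087715−0.811054821)/0.039648 = -1.663819
θ̈ = (θ̇'−θ̇)/dt = (1.916887834−1.873021186)/0.039648 = 1.106403
sinθ=-0.074648, cosθ=0.997210
F = (M+m)·ẍ + m·l·cosθ·θ̈ − m·l·sinθ·θ̇² = -2.241531 + 0.262742 − -0.062364 = -1.916424

F = -1.916424 N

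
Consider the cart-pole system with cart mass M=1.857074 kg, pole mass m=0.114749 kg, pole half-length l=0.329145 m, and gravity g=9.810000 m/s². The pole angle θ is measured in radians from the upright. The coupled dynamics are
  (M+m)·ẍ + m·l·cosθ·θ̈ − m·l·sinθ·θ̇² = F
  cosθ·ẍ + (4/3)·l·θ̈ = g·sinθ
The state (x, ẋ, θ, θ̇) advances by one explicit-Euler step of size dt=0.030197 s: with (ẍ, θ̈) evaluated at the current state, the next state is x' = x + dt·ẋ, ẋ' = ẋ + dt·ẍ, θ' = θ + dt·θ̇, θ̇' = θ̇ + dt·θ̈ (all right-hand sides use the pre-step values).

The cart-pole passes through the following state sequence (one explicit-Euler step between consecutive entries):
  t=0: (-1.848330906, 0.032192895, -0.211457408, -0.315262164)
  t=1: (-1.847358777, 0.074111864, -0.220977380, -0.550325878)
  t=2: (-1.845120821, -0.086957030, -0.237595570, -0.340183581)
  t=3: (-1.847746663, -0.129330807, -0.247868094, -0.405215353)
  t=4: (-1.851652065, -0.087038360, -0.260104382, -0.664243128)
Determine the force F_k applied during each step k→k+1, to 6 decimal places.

step 0→1:
  ẍ = (ẋ'−ẋ)/dt = (0.074111864−0.032192895)/0.030197 = 1.388183
  θ̈ = (θ̇'−θ̇)/dt = (-0.550325878−-0.315262164)/0.030197 = -7.784340
  sinθ=-0.209885, cosθ=0.977726
  F = (M+m)·ẍ + m·l·cosθ·θ̈ − m·l·sinθ·θ̇² = 2.737252 + -0.287459 − -0.000788 = 2.450581
step 1→2:
  ẍ = (ẋ'−ẋ)/dt = (-0.086957030−0.074111864)/0.030197 = -5.333937
  θ̈ = (θ̇'−θ̇)/dt = (-0.340183581−-0.550325878)/0.030197 = 6.959046
  sinθ=-0.219183, cosθ=0.975684
  F = (M+m)·ẍ + m·l·cosθ·θ̈ − m·l·sinθ·θ̇² = -10.517580 + 0.256445 − -0.002507 = -10.258627
step 2→3:
  ẍ = (ẋ'−ẋ)/dt = (-0.129330807−-0.086957030)/0.030197 = -1.403245
  θ̈ = (θ̇'−θ̇)/dt = (-0.405215353−-0.340183581)/0.030197 = -2.153584
  sinθ=-0.235366, cosθ=0.971907
  F = (M+m)·ẍ + m·l·cosθ·θ̈ − m·l·sinθ·θ̇² = -2.766950 + -0.079054 − -0.001029 = -2.844975
step 3→4:
  ẍ = (ẋ'−ẋ)/dt = (-0.087038360−-0.129330807)/0.030197 = 1.400551
  θ̈ = (θ̇'−θ̇)/dt = (-0.664243128−-0.405215353)/0.030197 = -8.577931
  sinθ=-0.245338, cosθ=0.969438
  F = (M+m)·ẍ + m·l·cosθ·θ̈ − m·l·sinθ·θ̇² = 2.761639 + -0.314079 − -0.001522 = 2.449082

F_0 = 2.450581 N
F_1 = -10.258627 N
F_2 = -2.844975 N
F_3 = 2.449082 N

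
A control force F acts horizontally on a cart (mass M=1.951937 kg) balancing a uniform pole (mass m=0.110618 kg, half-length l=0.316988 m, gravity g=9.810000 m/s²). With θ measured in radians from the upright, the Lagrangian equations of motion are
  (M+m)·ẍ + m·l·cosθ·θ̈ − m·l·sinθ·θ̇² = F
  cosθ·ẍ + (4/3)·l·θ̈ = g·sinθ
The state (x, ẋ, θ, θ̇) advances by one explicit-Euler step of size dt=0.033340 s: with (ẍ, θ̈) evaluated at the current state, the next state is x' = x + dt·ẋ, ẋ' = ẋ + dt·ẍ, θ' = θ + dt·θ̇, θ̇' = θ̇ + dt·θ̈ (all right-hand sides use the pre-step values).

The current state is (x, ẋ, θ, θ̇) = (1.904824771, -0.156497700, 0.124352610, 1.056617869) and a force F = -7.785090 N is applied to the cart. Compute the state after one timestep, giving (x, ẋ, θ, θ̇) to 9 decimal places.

sinθ=0.124032368, cosθ=0.992278172
temp = (F + m·l·θ̇²·sinθ)/(M+m) = (-7.785090 + 0.004855563)/2.062555 = -3.772134288
θ̈ = (g·sinθ − cosθ·temp)/(l·(4/3 − m·cos²θ/(M+m))) = 12.218826590
ẍ = temp − m·l·θ̈·cosθ/(M+m) = -3.978257084
Euler: x'=1.904824771+0.033340·-0.156497700=1.899607138, ẋ'=-0.156497700+0.033340·-3.978257084=-0.289132791
       θ'=0.124352610+0.033340·1.056617869=0.159580250, θ̇'=1.056617869+0.033340·12.218826590=1.463993547

(1.899607138, -0.289132791, 0.159580250, 1.463993547)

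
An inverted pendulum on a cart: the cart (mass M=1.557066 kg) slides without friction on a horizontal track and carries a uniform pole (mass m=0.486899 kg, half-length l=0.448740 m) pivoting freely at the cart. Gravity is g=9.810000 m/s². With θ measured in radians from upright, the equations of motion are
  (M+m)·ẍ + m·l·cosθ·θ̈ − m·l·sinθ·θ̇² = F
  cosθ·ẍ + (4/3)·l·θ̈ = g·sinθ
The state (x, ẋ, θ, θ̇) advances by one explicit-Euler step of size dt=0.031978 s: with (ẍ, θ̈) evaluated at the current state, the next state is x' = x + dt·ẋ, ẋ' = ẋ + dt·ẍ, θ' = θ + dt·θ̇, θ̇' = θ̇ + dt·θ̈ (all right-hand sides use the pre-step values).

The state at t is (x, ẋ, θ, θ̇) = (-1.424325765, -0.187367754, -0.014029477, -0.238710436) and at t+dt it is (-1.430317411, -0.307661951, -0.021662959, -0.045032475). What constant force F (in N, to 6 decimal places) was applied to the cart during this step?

F = -6.365589 N

ẍ = (ẋ'−ẋ)/dt = (-0.307661951−-0.187367754)/0.031978 = -3.761780
θ̈ = (θ̇'−θ̇)/dt = (-0.045032475−-0.238710436)/0.031978 = 6.056600
sinθ=-0.014029, cosθ=0.999902
F = (M+m)·ẍ + m·l·cosθ·θ̈ − m·l·sinθ·θ̇² = -7.688946 + 1.323183 − -0.000175 = -6.365589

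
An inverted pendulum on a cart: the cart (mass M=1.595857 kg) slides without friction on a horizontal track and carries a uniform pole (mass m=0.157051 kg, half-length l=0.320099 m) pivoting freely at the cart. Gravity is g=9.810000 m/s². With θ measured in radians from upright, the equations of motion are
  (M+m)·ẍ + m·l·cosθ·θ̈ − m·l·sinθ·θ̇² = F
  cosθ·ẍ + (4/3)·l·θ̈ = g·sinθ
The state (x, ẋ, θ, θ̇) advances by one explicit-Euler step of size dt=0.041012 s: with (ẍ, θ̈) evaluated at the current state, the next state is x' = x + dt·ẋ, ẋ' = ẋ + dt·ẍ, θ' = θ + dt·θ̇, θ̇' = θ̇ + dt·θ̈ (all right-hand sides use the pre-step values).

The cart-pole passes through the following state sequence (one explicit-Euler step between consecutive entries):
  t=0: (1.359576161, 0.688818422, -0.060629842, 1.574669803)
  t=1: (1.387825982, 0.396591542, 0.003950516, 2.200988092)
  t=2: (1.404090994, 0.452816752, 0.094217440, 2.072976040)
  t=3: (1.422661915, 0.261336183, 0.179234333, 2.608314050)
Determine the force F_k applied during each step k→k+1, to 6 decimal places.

step 0→1:
  ẍ = (ẋ'−ẋ)/dt = (0.396591542−0.688818422)/0.041012 = -7.125399
  θ̈ = (θ̇'−θ̇)/dt = (2.200988092−1.574669803)/0.041012 = 15.271586
  sinθ=-0.060593, cosθ=0.998163
  F = (M+m)·ẍ + m·l·cosθ·θ̈ − m·l·sinθ·θ̇² = -12.490170 + 0.766321 − -0.007553 = -11.716296
step 1→2:
  ẍ = (ẋ'−ẋ)/dt = (0.452816752−0.396591542)/0.041012 = 1.370945
  θ̈ = (θ̇'−θ̇)/dt = (2.072976040−2.200988092)/0.041012 = -3.121332
  sinθ=0.003951, cosθ=0.999992
  F = (M+m)·ẍ + m·l·cosθ·θ̈ − m·l·sinθ·θ̇² = 2.403141 + -0.156914 − 0.000962 = 2.245265
step 2→3:
  ẍ = (ẋ'−ẋ)/dt = (0.261336183−0.452816752)/0.041012 = -4.668891
  θ̈ = (θ̇'−θ̇)/dt = (2.608314050−2.072976040)/0.041012 = 13.053204
  sinθ=0.094078, cosθ=0.995565
  F = (M+m)·ẍ + m·l·cosθ·θ̈ − m·l·sinθ·θ̇² = -8.184137 + 0.653299 − 0.020324 = -7.551162

F_0 = -11.716296 N
F_1 = 2.245265 N
F_2 = -7.551162 N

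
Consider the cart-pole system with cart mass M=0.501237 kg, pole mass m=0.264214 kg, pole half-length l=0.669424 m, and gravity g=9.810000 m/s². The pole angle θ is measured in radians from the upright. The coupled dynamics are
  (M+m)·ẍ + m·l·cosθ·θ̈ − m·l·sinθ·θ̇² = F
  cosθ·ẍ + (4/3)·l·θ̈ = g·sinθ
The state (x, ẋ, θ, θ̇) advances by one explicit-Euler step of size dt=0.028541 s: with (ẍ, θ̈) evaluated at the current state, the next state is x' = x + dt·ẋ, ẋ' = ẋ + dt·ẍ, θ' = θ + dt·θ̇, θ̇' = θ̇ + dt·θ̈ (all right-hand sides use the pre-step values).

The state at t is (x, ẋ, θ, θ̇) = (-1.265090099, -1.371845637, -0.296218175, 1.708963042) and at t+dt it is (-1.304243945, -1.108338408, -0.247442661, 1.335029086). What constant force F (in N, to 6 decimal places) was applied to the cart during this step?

ẍ = (ẋ'−ẋ)/dt = (-1.108338408−-1.371845637)/0.028541 = 9.232586
θ̈ = (θ̇'−θ̇)/dt = (1.335029086−1.708963042)/0.028541 = -13.101642
sinθ=-0.291905, cosθ=0.956447
F = (M+m)·ẍ + m·l·cosθ·θ̈ − m·l·sinθ·θ̇² = 7.067092 + -2.216378 − -0.150787 = 5.001501

F = 5.001501 N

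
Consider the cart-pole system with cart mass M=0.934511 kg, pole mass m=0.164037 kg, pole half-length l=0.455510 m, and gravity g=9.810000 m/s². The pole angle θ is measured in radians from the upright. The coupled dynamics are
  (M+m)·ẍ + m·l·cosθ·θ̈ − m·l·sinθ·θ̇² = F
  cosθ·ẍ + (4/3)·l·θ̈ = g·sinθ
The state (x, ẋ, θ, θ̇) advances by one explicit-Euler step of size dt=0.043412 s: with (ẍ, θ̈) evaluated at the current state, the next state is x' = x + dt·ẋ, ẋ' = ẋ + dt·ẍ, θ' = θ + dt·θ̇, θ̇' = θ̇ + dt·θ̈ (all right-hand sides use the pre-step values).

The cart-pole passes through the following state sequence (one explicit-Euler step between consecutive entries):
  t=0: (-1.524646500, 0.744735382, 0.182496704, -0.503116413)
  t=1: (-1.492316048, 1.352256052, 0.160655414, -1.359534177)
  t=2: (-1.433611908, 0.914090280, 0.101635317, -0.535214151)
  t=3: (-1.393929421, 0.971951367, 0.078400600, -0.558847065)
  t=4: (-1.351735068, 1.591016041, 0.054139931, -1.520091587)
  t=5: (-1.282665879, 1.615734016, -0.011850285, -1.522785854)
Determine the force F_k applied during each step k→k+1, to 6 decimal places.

step 0→1:
  ẍ = (ẋ'−ẋ)/dt = (1.352256052−0.744735382)/0.043412 = 13.994303
  θ̈ = (θ̇'−θ̇)/dt = (-1.359534177−-0.503116413)/0.043412 = -19.727674
  sinθ=0.181485, cosθ=0.983394
  F = (M+m)·ẍ + m·l·cosθ·θ̈ − m·l·sinθ·θ̇² = 15.373413 + -1.449583 − 0.003433 = 13.920398
step 1→2:
  ẍ = (ẋ'−ẋ)/dt = (0.914090280−1.352256052)/0.043412 = -10.093195
  θ̈ = (θ̇'−θ̇)/dt = (-0.535214151−-1.359534177)/0.043412 = 18.988299
  sinθ=0.159965, cosθ=0.987123
  F = (M+m)·ẍ + m·l·cosθ·θ̈ − m·l·sinθ·θ̇² = -11.087859 + 1.400544 − 0.022093 = -9.709407
step 2→3:
  ẍ = (ẋ'−ẋ)/dt = (0.971951367−0.914090280)/0.043412 = 1.332836
  θ̈ = (θ̇'−θ̇)/dt = (-0.558847065−-0.535214151)/0.043412 = -0.544387
  sinθ=0.101460, cosθ=0.994840
  F = (M+m)·ẍ + m·l·cosθ·θ̈ − m·l·sinθ·θ̇² = 1.464185 + -0.040467 − 0.002172 = 1.421546
step 3→4:
  ẍ = (ẋ'−ẋ)/dt = (1.591016041−0.971951367)/0.043412 = 14.260220
  θ̈ = (θ̇'−θ̇)/dt = (-1.520091587−-0.558847065)/0.043412 = -22.142369
  sinθ=0.078320, cosθ=0.996928
  F = (M+m)·ẍ + m·l·cosθ·θ̈ − m·l·sinθ·θ̇² = 15.665536 + -1.649407 − 0.001828 = 14.014302
step 4→5:
  ẍ = (ẋ'−ẋ)/dt = (1.615734016−1.591016041)/0.043412 = 0.569381
  θ̈ = (θ̇'−θ̇)/dt = (-1.522785854−-1.520091587)/0.043412 = -0.062063
  sinθ=0.054113, cosθ=0.998535
  F = (M+m)·ẍ + m·l·cosθ·θ̈ − m·l·sinθ·θ̇² = 0.625493 + -0.004631 − 0.009343 = 0.611519

F_0 = 13.920398 N
F_1 = -9.709407 N
F_2 = 1.421546 N
F_3 = 14.014302 N
F_4 = 0.611519 N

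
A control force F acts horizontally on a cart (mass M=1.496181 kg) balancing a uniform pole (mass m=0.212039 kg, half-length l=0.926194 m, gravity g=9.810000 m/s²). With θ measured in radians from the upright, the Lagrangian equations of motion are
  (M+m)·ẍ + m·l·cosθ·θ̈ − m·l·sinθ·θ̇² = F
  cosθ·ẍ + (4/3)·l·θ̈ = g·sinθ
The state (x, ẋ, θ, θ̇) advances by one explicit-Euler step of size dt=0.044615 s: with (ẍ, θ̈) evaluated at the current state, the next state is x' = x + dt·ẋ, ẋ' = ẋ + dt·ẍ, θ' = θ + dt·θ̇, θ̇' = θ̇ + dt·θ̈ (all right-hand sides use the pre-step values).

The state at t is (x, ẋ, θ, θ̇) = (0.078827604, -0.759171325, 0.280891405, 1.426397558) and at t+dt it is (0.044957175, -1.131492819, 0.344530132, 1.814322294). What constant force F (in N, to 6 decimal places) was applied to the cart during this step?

ẍ = (ẋ'−ẋ)/dt = (-1.131492819−-0.759171325)/0.044615 = -8.345209
θ̈ = (θ̇'−θ̇)/dt = (1.814322294−1.426397558)/0.044615 = 8.694940
sinθ=0.277212, cosθ=0.960809
F = (M+m)·ẍ + m·l·cosθ·θ̈ − m·l·sinθ·θ̇² = -14.255453 + 1.640670 − 0.110767 = -12.725550

F = -12.725550 N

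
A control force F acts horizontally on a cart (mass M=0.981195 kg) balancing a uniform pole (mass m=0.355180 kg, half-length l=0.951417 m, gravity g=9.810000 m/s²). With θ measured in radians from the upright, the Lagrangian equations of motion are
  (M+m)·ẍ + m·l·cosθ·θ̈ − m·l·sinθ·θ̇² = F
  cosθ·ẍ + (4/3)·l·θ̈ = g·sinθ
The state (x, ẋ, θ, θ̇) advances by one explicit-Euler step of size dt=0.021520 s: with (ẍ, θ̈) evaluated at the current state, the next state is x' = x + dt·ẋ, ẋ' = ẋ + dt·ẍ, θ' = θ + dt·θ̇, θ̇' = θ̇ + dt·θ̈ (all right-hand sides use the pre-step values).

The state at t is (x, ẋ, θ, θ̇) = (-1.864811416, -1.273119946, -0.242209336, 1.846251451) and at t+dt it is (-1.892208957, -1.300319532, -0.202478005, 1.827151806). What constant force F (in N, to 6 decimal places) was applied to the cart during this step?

F = -1.703964 N

ẍ = (ẋ'−ẋ)/dt = (-1.300319532−-1.273119946)/0.021520 = -1.263921
θ̈ = (θ̇'−θ̇)/dt = (1.827151806−1.846251451)/0.021520 = -0.887530
sinθ=-0.239848, cosθ=0.970810
F = (M+m)·ẍ + m·l·cosθ·θ̈ − m·l·sinθ·θ̇² = -1.689073 + -0.291163 − -0.276272 = -1.703964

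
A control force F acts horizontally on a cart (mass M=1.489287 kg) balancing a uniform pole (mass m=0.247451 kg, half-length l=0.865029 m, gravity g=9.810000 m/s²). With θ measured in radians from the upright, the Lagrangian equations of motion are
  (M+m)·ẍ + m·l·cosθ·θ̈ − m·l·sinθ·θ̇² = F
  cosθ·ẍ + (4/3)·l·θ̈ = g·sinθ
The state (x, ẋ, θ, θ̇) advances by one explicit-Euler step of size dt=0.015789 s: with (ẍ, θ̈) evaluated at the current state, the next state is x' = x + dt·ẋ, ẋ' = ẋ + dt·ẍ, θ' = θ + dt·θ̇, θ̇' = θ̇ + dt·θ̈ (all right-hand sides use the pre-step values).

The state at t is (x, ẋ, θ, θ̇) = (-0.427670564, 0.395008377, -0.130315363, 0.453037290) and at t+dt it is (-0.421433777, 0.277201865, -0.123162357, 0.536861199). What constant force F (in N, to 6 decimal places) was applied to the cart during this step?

ẍ = (ẋ'−ẋ)/dt = (0.277201865−0.395008377)/0.015789 = -7.461303
θ̈ = (θ̇'−θ̇)/dt = (0.536861199−0.453037290)/0.015789 = 5.309007
sinθ=-0.129947, cosθ=0.991521
F = (M+m)·ẍ + m·l·cosθ·θ̈ − m·l·sinθ·θ̇² = -12.958328 + 1.126769 − -0.005709 = -11.825850

F = -11.825850 N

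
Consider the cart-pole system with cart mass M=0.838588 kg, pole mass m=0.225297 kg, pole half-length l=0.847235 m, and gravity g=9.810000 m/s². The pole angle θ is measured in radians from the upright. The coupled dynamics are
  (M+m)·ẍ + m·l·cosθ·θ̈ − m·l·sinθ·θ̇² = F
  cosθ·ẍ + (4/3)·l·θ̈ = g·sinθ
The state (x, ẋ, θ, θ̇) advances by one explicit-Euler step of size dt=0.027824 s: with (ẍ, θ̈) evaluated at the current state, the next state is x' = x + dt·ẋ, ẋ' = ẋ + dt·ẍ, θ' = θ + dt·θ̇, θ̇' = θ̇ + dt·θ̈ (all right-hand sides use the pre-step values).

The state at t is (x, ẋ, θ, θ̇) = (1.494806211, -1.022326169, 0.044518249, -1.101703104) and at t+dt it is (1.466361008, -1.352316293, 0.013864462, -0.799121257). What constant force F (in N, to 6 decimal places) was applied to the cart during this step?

ẍ = (ẋ'−ẋ)/dt = (-1.352316293−-1.022326169)/0.027824 = -11.859910
θ̈ = (θ̇'−θ̇)/dt = (-0.799121257−-1.101703104)/0.027824 = 10.874851
sinθ=0.044504, cosθ=0.999009
F = (M+m)·ẍ + m·l·cosθ·θ̈ − m·l·sinθ·θ̇² = -12.617580 + 2.073729 − 0.010311 = -10.554161

F = -10.554161 N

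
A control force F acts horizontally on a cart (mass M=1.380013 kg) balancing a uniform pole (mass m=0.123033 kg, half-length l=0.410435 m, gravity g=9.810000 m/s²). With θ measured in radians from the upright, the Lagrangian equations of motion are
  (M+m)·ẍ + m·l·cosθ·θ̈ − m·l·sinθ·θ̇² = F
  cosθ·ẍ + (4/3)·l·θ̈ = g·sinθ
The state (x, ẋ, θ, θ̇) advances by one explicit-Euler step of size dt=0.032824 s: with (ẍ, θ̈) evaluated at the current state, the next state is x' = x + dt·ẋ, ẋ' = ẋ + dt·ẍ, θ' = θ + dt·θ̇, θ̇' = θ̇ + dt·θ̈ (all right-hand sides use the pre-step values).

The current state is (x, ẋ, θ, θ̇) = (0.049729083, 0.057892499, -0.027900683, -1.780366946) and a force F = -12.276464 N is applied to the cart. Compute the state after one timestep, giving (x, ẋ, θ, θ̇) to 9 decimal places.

(0.051629346, -0.227242435, -0.086339448, -1.275949054)

sinθ=-0.027897063, cosθ=0.999610801
temp = (F + m·l·θ̇²·sinθ)/(M+m) = (-12.276464 + -0.004465227)/1.503046 = -8.170694195
θ̈ = (g·sinθ − cosθ·temp)/(l·(4/3 − m·cos²θ/(M+m))) = 15.367349859
ẍ = temp − m·l·θ̈·cosθ/(M+m) = -8.686782062
Euler: x'=0.049729083+0.032824·0.057892499=0.051629346, ẋ'=0.057892499+0.032824·-8.686782062=-0.227242435
       θ'=-0.027900683+0.032824·-1.780366946=-0.086339448, θ̇'=-1.780366946+0.032824·15.367349859=-1.275949054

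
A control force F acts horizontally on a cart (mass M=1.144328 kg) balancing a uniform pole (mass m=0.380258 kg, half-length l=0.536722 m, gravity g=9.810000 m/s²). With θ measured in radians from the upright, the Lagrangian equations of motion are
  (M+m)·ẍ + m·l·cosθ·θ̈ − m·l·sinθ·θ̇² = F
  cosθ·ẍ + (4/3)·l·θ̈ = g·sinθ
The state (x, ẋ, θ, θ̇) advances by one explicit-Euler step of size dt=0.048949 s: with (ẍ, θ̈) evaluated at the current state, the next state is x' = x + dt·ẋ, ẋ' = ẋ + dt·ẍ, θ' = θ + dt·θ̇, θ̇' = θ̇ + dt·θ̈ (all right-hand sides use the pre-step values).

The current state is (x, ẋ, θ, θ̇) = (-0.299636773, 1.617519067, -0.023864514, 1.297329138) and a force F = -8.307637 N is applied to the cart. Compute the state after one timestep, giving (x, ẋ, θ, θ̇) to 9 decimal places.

(-0.220460832, 1.291769223, 0.039638450, 1.736381407)

sinθ=-0.023862249, cosθ=0.999715256
temp = (F + m·l·θ̇²·sinθ)/(M+m) = (-8.307637 + -0.008196708)/1.524586 = -5.454486469
θ̈ = (g·sinθ − cosθ·temp)/(l·(4/3 − m·cos²θ/(M+m))) = 8.969586072
ẍ = temp − m·l·θ̈·cosθ/(M+m) = -6.654882500
Euler: x'=-0.299636773+0.048949·1.617519067=-0.220460832, ẋ'=1.617519067+0.048949·-6.654882500=1.291769223
       θ'=-0.023864514+0.048949·1.297329138=0.039638450, θ̇'=1.297329138+0.048949·8.969586072=1.736381407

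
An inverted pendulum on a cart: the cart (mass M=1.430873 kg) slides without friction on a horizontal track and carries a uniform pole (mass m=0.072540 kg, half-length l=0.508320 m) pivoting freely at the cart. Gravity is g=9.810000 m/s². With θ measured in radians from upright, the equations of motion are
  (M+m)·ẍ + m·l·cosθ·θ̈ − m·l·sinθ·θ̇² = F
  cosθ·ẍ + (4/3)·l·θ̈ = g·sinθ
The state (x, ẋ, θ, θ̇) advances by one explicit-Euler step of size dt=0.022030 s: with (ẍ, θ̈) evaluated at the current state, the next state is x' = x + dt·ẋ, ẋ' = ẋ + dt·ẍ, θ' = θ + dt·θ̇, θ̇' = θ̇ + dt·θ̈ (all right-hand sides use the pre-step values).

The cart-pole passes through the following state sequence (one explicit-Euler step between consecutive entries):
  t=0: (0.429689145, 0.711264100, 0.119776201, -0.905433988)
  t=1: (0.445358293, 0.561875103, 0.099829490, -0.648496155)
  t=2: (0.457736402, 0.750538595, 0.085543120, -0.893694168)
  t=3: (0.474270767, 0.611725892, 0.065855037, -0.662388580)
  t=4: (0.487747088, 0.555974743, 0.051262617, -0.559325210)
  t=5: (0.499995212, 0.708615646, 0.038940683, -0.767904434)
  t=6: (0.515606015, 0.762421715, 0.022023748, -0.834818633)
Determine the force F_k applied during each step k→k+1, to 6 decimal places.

step 0→1:
  ẍ = (ẋ'−ẋ)/dt = (0.561875103−0.711264100)/0.022030 = -6.781162
  θ̈ = (θ̇'−θ̇)/dt = (-0.648496155−-0.905433988)/0.022030 = 11.663088
  sinθ=0.119490, cosθ=0.992835
  F = (M+m)·ẍ + m·l·cosθ·θ̈ − m·l·sinθ·θ̇² = -10.194887 + 0.426978 − 0.003612 = -9.771521
step 1→2:
  ẍ = (ẋ'−ẋ)/dt = (0.750538595−0.561875103)/0.022030 = 8.563935
  θ̈ = (θ̇'−θ̇)/dt = (-0.893694168−-0.648496155)/0.022030 = -11.130187
  sinθ=0.099664, cosθ=0.995021
  F = (M+m)·ẍ + m·l·cosθ·θ̈ − m·l·sinθ·θ̇² = 12.875131 + -0.408366 − 0.001545 = 12.465220
step 2→3:
  ẍ = (ẋ'−ẋ)/dt = (0.611725892−0.750538595)/0.022030 = -6.301076
  θ̈ = (θ̇'−θ̇)/dt = (-0.662388580−-0.893694168)/0.022030 = 10.499573
  sinθ=0.085439, cosθ=0.996343
  F = (M+m)·ẍ + m·l·cosθ·θ̈ − m·l·sinθ·θ̇² = -9.473119 + 0.385741 − 0.002516 = -9.089895
step 3→4:
  ẍ = (ẋ'−ẋ)/dt = (0.555974743−0.611725892)/0.022030 = -2.530692
  θ̈ = (θ̇'−θ̇)/dt = (-0.559325210−-0.662388580)/0.022030 = 4.678319
  sinθ=0.065807, cosθ=0.997832
  F = (M+m)·ẍ + m·l·cosθ·θ̈ − m·l·sinθ·θ̇² = -3.804676 + 0.172132 − 0.001065 = -3.633608
step 4→5:
  ẍ = (ẋ'−ẋ)/dt = (0.708615646−0.555974743)/0.022030 = 6.928775
  θ̈ = (θ̇'−θ̇)/dt = (-0.767904434−-0.559325210)/0.022030 = -9.467963
  sinθ=0.051240, cosθ=0.998686
  F = (M+m)·ẍ + m·l·cosθ·θ̈ − m·l·sinθ·θ̇² = 10.416810 + -0.348659 − 0.000591 = 10.067560
step 5→6:
  ẍ = (ẋ'−ẋ)/dt = (0.762421715−0.708615646)/0.022030 = 2.442400
  θ̈ = (θ̇'−θ̇)/dt = (-0.834818633−-0.767904434)/0.022030 = -3.037413
  sinθ=0.038931, cosθ=0.999242
  F = (M+m)·ẍ + m·l·cosθ·θ̈ − m·l·sinθ·θ̇² = 3.671936 + -0.111915 − 0.000846 = 3.559174

F_0 = -9.771521 N
F_1 = 12.465220 N
F_2 = -9.089895 N
F_3 = -3.633608 N
F_4 = 10.067560 N
F_5 = 3.559174 N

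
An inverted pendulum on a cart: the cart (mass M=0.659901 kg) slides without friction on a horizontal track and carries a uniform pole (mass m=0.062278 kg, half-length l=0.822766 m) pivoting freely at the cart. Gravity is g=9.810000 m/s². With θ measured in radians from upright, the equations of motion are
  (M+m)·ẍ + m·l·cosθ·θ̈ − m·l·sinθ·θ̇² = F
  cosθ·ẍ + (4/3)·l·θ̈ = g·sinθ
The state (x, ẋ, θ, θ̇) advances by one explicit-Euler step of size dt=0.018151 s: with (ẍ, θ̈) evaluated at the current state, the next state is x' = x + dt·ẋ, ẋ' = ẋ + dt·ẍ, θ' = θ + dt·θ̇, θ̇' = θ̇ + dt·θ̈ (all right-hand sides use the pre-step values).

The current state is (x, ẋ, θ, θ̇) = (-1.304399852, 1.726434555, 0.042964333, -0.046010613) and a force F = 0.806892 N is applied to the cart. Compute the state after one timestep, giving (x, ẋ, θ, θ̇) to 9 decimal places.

(-1.273063338, 1.747586130, 0.042129194, -0.058302191)

sinθ=0.042951116, cosθ=0.999077175
temp = (F + m·l·θ̇²·sinθ)/(M+m) = (0.806892 + 0.000004659)/0.722179 = 1.117308395
θ̈ = (g·sinθ − cosθ·temp)/(l·(4/3 − m·cos²θ/(M+m))) = -0.677184641
ẍ = temp − m·l·θ̈·cosθ/(M+m) = 1.165311825
Euler: x'=-1.304399852+0.018151·1.726434555=-1.273063338, ẋ'=1.726434555+0.018151·1.165311825=1.747586130
       θ'=0.042964333+0.018151·-0.046010613=0.042129194, θ̇'=-0.046010613+0.018151·-0.677184641=-0.058302191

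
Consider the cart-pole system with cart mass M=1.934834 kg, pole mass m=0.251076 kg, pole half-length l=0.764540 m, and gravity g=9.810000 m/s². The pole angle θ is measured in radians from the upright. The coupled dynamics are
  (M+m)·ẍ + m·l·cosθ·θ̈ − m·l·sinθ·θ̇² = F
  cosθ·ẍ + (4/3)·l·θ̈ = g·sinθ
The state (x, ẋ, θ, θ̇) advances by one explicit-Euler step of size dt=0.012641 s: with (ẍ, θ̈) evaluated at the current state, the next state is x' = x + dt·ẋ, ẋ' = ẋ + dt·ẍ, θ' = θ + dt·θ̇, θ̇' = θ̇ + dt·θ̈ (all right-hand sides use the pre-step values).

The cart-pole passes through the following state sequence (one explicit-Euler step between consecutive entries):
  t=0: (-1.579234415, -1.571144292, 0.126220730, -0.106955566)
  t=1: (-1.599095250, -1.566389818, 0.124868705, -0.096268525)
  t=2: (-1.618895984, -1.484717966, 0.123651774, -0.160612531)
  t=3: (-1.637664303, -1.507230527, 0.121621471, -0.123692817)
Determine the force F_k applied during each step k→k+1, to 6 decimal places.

step 0→1:
  ẍ = (ẋ'−ẋ)/dt = (-1.566389818−-1.571144292)/0.012641 = 0.376115
  θ̈ = (θ̇'−θ̇)/dt = (-0.096268525−-0.106955566)/0.012641 = 0.845427
  sinθ=0.125886, cosθ=0.992045
  F = (M+m)·ẍ + m·l·cosθ·θ̈ − m·l·sinθ·θ̇² = 0.822154 + 0.160995 − 0.000276 = 0.982873
step 1→2:
  ẍ = (ẋ'−ẋ)/dt = (-1.484717966−-1.566389818)/0.012641 = 6.460870
  θ̈ = (θ̇'−θ̇)/dt = (-0.160612531−-0.096268525)/0.012641 = -5.090104
  sinθ=0.124544, cosθ=0.992214
  F = (M+m)·ẍ + m·l·cosθ·θ̈ − m·l·sinθ·θ̇² = 14.122879 + -0.969477 − 0.000222 = 13.153181
step 2→3:
  ẍ = (ẋ'−ẋ)/dt = (-1.507230527−-1.484717966)/0.012641 = -1.780916
  θ̈ = (θ̇'−θ̇)/dt = (-0.123692817−-0.160612531)/0.012641 = 2.920632
  sinθ=0.123337, cosθ=0.992365
  F = (M+m)·ẍ + m·l·cosθ·θ̈ − m·l·sinθ·θ̇² = -3.892922 + 0.556357 − 0.000611 = -3.337176

F_0 = 0.982873 N
F_1 = 13.153181 N
F_2 = -3.337176 N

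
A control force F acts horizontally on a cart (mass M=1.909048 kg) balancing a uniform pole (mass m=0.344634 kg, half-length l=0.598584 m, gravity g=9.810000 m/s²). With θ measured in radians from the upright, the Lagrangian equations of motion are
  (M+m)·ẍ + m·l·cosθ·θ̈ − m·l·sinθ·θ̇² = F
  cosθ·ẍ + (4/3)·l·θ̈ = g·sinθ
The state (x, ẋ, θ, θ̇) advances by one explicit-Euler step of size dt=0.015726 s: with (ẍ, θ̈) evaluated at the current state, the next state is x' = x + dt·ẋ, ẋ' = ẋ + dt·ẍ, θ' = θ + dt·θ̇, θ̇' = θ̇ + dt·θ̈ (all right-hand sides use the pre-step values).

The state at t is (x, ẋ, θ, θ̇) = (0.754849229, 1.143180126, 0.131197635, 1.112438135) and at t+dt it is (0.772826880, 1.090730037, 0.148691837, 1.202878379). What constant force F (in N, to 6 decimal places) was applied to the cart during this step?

F = -6.373791 N

ẍ = (ẋ'−ẋ)/dt = (1.090730037−1.143180126)/0.015726 = -3.335247
θ̈ = (θ̇'−θ̇)/dt = (1.202878379−1.112438135)/0.015726 = 5.751001
sinθ=0.130822, cosθ=0.991406
F = (M+m)·ẍ + m·l·cosθ·θ̈ − m·l·sinθ·θ̇² = -7.516585 + 1.176192 − 0.033398 = -6.373791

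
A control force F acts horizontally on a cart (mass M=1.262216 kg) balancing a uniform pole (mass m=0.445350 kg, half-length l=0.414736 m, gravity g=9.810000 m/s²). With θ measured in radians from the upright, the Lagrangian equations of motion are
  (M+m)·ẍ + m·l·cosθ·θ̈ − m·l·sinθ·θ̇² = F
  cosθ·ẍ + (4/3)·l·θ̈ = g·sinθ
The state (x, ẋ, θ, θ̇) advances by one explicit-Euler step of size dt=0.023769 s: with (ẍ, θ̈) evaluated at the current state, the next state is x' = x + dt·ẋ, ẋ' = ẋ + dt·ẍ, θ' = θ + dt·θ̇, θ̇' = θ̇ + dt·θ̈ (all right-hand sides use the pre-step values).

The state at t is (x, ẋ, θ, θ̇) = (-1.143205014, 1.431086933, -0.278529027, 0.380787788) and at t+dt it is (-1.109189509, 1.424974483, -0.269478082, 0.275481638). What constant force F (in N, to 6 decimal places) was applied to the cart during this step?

ẍ = (ẋ'−ẋ)/dt = (1.424974483−1.431086933)/0.023769 = -0.257161
θ̈ = (θ̇'−θ̇)/dt = (0.275481638−0.380787788)/0.023769 = -4.430399
sinθ=-0.274942, cosθ=0.961461
F = (M+m)·ẍ + m·l·cosθ·θ̈ − m·l·sinθ·θ̇² = -0.439119 + -0.786770 − -0.007363 = -1.218525

F = -1.218525 N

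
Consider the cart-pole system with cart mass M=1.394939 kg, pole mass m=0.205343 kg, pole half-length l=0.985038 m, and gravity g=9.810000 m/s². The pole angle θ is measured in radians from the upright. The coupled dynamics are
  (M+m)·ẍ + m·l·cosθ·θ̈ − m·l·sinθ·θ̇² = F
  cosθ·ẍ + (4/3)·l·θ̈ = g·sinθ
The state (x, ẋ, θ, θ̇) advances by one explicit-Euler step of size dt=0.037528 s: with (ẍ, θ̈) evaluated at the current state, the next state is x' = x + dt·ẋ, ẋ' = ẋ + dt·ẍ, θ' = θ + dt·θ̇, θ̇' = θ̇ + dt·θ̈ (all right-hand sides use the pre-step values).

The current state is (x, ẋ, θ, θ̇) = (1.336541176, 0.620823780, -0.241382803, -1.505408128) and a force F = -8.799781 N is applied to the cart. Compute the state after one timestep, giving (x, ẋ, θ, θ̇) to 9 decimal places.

sinθ=-0.239045568, cosθ=0.971008350
temp = (F + m·l·θ̇²·sinθ)/(M+m) = (-8.799781 + -0.109577679)/1.600282 = -5.567367926
θ̈ = (g·sinθ − cosθ·temp)/(l·(4/3 − m·cos²θ/(M+m))) = 2.563137366
ẍ = temp − m·l·θ̈·cosθ/(M+m) = -5.881948002
Euler: x'=1.336541176+0.037528·0.620823780=1.359839451, ẋ'=0.620823780+0.037528·-5.881948002=0.400086035
       θ'=-0.241382803+0.037528·-1.505408128=-0.297877759, θ̇'=-1.505408128+0.037528·2.563137366=-1.409218709

(1.359839451, 0.400086035, -0.297877759, -1.409218709)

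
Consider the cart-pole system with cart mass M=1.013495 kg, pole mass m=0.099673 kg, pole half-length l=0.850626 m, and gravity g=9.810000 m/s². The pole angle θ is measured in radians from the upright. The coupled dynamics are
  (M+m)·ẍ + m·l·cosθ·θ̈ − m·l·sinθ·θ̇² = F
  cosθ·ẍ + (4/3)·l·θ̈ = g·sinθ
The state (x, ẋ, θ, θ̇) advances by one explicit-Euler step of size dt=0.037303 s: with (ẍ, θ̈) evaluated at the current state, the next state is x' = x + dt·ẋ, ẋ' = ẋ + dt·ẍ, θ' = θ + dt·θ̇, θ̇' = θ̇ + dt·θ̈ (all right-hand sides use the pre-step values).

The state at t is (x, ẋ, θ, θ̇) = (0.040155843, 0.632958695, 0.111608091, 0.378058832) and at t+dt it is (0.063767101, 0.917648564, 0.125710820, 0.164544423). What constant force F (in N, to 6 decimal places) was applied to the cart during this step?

ẍ = (ẋ'−ẋ)/dt = (0.917648564−0.632958695)/0.037303 = 7.631822
θ̈ = (θ̇'−θ̇)/dt = (0.164544423−0.378058832)/0.037303 = -5.723787
sinθ=0.111377, cosθ=0.993778
F = (M+m)·ẍ + m·l·cosθ·θ̈ − m·l·sinθ·θ̇² = 8.495500 + -0.482269 − 0.001350 = 8.011882

F = 8.011882 N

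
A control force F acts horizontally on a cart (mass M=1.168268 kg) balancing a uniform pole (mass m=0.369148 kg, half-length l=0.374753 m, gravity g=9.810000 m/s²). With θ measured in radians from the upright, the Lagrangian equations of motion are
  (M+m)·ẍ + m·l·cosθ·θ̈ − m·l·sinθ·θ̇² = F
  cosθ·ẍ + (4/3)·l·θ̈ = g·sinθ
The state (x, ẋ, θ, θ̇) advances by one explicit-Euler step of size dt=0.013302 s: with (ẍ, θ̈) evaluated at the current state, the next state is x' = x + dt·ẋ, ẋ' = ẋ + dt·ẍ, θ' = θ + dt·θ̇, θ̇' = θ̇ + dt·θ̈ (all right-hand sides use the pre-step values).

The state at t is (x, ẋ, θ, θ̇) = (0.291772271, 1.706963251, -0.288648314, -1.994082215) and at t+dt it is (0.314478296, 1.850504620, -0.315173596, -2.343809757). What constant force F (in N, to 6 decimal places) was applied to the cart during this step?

F = 13.260125 N

ẍ = (ẋ'−ẋ)/dt = (1.850504620−1.706963251)/0.013302 = 10.790961
θ̈ = (θ̇'−θ̇)/dt = (-2.343809757−-1.994082215)/0.013302 = -26.291350
sinθ=-0.284657, cosθ=0.958630
F = (M+m)·ẍ + m·l·cosθ·θ̈ − m·l·sinθ·θ̇² = 16.590197 + -3.486658 − -0.156586 = 13.260125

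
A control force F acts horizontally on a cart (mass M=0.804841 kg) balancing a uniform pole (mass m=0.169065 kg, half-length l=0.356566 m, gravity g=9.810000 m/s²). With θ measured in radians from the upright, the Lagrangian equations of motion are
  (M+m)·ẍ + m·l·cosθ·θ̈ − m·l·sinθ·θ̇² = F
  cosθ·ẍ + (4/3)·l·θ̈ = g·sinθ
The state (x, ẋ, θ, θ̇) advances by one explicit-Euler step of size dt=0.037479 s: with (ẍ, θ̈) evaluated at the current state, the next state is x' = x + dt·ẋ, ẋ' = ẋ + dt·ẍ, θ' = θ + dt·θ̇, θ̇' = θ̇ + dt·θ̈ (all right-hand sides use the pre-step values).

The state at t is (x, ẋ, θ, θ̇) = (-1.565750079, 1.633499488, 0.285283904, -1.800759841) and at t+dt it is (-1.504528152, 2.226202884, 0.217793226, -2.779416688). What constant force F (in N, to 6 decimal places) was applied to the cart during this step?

F = 13.836117 N

ẍ = (ẋ'−ẋ)/dt = (2.226202884−1.633499488)/0.037479 = 15.814280
θ̈ = (θ̇'−θ̇)/dt = (-2.779416688−-1.800759841)/0.037479 = -26.112139
sinθ=0.281430, cosθ=0.959582
F = (M+m)·ẍ + m·l·cosθ·θ̈ − m·l·sinθ·θ̇² = 15.401622 + -1.510491 − 0.055014 = 13.836117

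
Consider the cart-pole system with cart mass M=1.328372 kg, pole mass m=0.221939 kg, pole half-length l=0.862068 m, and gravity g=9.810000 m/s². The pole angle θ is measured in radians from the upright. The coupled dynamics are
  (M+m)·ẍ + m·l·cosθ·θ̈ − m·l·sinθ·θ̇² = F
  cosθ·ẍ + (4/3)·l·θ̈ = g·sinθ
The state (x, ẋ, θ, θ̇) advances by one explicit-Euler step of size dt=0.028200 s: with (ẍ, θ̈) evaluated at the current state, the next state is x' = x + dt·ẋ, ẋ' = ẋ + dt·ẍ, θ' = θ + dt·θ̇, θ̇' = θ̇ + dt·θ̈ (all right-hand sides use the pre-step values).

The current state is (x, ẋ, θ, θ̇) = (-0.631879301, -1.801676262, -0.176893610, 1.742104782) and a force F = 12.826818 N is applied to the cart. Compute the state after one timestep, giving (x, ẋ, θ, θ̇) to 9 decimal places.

sinθ=-0.175972512, cosθ=0.984395081
temp = (F + m·l·θ̇²·sinθ)/(M+m) = (12.826818 + -0.102180619)/1.550311 = 8.207796617
θ̈ = (g·sinθ − cosθ·temp)/(l·(4/3 − m·cos²θ/(M+m))) = -9.521928592
ẍ = temp − m·l·θ̈·cosθ/(M+m) = 9.364576362
Euler: x'=-0.631879301+0.028200·-1.801676262=-0.682686572, ẋ'=-1.801676262+0.028200·9.364576362=-1.537595209
       θ'=-0.176893610+0.028200·1.742104782=-0.127766255, θ̇'=1.742104782+0.028200·-9.521928592=1.473586396

(-0.682686572, -1.537595209, -0.127766255, 1.473586396)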